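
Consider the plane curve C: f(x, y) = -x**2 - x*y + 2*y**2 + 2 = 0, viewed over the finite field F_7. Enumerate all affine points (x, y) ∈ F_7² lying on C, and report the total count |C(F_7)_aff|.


Affine F_7-points: {(1, 2), (3, 0), (3, 5), (4, 0), (4, 2), (6, 5)}; count = 6.

For each of the 49 pairs (x, y) ∈ F_7², evaluate f(x, y) mod 7. Record the zeros.
  x = 0: [0↦2, 1↦4, 2↦3, 3↦6, 4↦6, 5↦3, 6↦4]  zeros at y ∈ ∅
  x = 1: [0↦1, 1↦2, 2↦0, 3↦2, 4↦1, 5↦4, 6↦4]  zeros at y ∈ {2}
  x = 2: [0↦5, 1↦5, 2↦2, 3↦3, 4↦1, 5↦3, 6↦2]  zeros at y ∈ ∅
  x = 3: [0↦0, 1↦6, 2↦2, 3↦2, 4↦6, 5↦0, 6↦5]  zeros at y ∈ {0, 5}
  x = 4: [0↦0, 1↦5, 2↦0, 3↦6, 4↦2, 5↦2, 6↦6]  zeros at y ∈ {0, 2}
  x = 5: [0↦5, 1↦2, 2↦3, 3↦1, 4↦3, 5↦2, 6↦5]  zeros at y ∈ ∅
  x = 6: [0↦1, 1↦4, 2↦4, 3↦1, 4↦2, 5↦0, 6↦2]  zeros at y ∈ {5}
Collecting zeros: affine points = {(1, 2), (3, 0), (3, 5), (4, 0), (4, 2), (6, 5)}.
Total count |C(F_7)_aff| = 6.


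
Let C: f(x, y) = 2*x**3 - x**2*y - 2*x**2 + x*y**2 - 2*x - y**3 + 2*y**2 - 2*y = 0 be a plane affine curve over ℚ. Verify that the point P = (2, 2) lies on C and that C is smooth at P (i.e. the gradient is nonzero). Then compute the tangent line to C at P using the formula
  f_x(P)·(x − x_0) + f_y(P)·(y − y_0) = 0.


Tangent line at P: 10*x - 2*y - 16 = 0.

Step 1: f(2, 2) = 0, so P lies on C.
Step 2: partial derivatives
  f_x(x, y) = 6*x**2 - 2*x*y - 4*x + y**2 - 2, f_y(x, y) = -x**2 + 2*x*y - 3*y**2 + 4*y - 2.
  f_x(P) = 10, f_y(P) = -2 (gradient nonzero, so P is smooth).
Step 3: tangent line at P: 10·(x − 2) + -2·(y − 2) = 0.
Expanding: 10*x - 2*y - 16 = 0.


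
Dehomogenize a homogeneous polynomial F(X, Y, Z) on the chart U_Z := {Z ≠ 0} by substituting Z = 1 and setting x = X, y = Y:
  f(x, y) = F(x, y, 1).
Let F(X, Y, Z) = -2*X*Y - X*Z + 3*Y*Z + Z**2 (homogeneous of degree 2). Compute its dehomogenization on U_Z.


f(x, y) = -2*x*y - x + 3*y + 1

On U_Z we set Z = 1. Each monomial c·X^i·Y^j·Z^k in F becomes c·x^i·y^j·1^k = c·x^i·y^j.
Substituting Z = 1: F(X, Y, 1) = -2*x*y - x + 3*y + 1.
Note: deg(f) ≤ deg(F) = 2; strict inequality happens when F is divisible by Z (lost terms).


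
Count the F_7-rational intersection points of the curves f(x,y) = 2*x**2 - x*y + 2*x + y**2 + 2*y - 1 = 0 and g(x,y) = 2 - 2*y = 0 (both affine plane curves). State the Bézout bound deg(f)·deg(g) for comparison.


Common zeros: ∅; count = 0; Bézout bound = 2.

deg(f) = 2, deg(g) = 1, so Bézout bound = 2.
Scan x ∈ F_7. For each x, list the y ∈ F_7 with f(x, y) ≡ 0 and those with g(x, y) ≡ 0 (mod 7); the common zeros in that column are the intersection.
  x = 0: f ≡ 0 at y ∈ {2, 3}; g ≡ 0 at y ∈ {1}; common: ∅.
  x = 1: f ≡ 0 at y ∈ ∅; g ≡ 0 at y ∈ {1}; common: ∅.
  x = 2: f ≡ 0 at y ∈ ∅; g ≡ 0 at y ∈ {1}; common: ∅.
  x = 3: f ≡ 0 at y ∈ {4}; g ≡ 0 at y ∈ {1}; common: ∅.
  x = 4: f ≡ 0 at y ∈ {3, 6}; g ≡ 0 at y ∈ {1}; common: ∅.
  x = 5: f ≡ 0 at y ∈ {4, 6}; g ≡ 0 at y ∈ {1}; common: ∅.
  x = 6: f ≡ 0 at y ∈ ∅; g ≡ 0 at y ∈ {1}; common: ∅.
Collecting: common zeros = ∅, so the count is 0.
Comparison with the Bézout bound: 0 ≤ 2 = deg(f)·deg(g), as expected for curves with no common component (the affine F_7-count falls short of the bound because intersections may lie at infinity, over extension fields, or carry multiplicity).


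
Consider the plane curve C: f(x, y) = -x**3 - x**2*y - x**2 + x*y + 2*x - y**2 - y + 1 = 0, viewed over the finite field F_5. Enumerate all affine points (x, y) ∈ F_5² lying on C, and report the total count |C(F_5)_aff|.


Affine F_5-points: {(0, 2), (1, 2), (2, 3), (2, 4), (4, 1)}; count = 5.

For each of the 25 pairs (x, y) ∈ F_5², evaluate f(x, y) mod 5. Record the zeros.
  x = 0: [0↦1, 1↦4, 2↦0, 3↦4, 4↦1]  zeros at y ∈ {2}
  x = 1: [0↦1, 1↦4, 2↦0, 3↦4, 4↦1]  zeros at y ∈ {2}
  x = 2: [0↦3, 1↦4, 2↦3, 3↦0, 4↦0]  zeros at y ∈ {3, 4}
  x = 3: [0↦1, 1↦3, 2↦3, 3↦1, 4↦2]  zeros at y ∈ ∅
  x = 4: [0↦4, 1↦0, 2↦4, 3↦1, 4↦1]  zeros at y ∈ {1}
Collecting zeros: affine points = {(0, 2), (1, 2), (2, 3), (2, 4), (4, 1)}.
Total count |C(F_5)_aff| = 5.


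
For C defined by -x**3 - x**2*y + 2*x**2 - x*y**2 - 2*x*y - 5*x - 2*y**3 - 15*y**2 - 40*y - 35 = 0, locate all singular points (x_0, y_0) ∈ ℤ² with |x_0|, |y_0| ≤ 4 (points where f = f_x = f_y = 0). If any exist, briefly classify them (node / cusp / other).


Singular points: {(2, -3)}; classification: node.

Compute partial derivatives:
  f_x = -3*x**2 - 2*x*y + 4*x - y**2 - 2*y - 5.
  f_y = -x**2 - 2*x*y - 2*x - 6*y**2 - 30*y - 40.
Scan x_0 ∈ {−4, ..., 4}. For each x_0, f_y(x_0, y) is a polynomial in y; find its integer roots y ∈ {−4, ..., 4}, then test f_x and f at those candidates.
  x = -4: f_y(-4, y) = -6*y**2 - 22*y - 48; no integer root y with |y| ≤ 4.
  x = -3: f_y(-3, y) = -6*y**2 - 24*y - 43; no integer root y with |y| ≤ 4.
  x = -2: f_y(-2, y) = -6*y**2 - 26*y - 40; no integer root y with |y| ≤ 4.
  x = -1: f_y(-1, y) = -6*y**2 - 28*y - 39; no integer root y with |y| ≤ 4.
  x = 0: f_y(0, y) = -6*y**2 - 30*y - 40; no integer root y with |y| ≤ 4.
  x = 1: f_y(1, y) = -6*y**2 - 32*y - 43; no integer root y with |y| ≤ 4.
  x = 2: f_y(2, y) = -6*y**2 - 34*y - 48; vanishes at y ∈ {-3}. (2, -3): f_x = 0, f = 0 — SINGULAR.
  x = 3: f_y(3, y) = -6*y**2 - 36*y - 55; no integer root y with |y| ≤ 4.
  x = 4: f_y(4, y) = -6*y**2 - 38*y - 64; no integer root y with |y| ≤ 4.
Only singular point on the grid: (2, -3).
Classify: substitute x = 2 + u, y = -3 + v and expand: f = -u**3 - u**2*v - u**2 - u*v**2 - 2*v**3 + v**2.
No constant or linear terms (consistent with a singular point). Quadratic part: -u**2 + v**2. Cubic part: -u**3 - u**2*v - u*v**2 - 2*v**3.
The quadratic part v**2 - u**2 = (v − u)(v + u) splits into two distinct linear factors, so there are two distinct tangent lines y − -3 = ±(x − 2) — this is a node (ordinary double point).
Classification: node.


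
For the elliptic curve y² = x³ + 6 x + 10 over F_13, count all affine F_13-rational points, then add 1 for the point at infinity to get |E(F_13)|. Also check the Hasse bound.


Affine points = {(0, 6), (0, 7), (1, 2), (1, 11), (2, 2), (2, 11), (3, 4), (3, 9), (5, 3), (5, 10), (9, 0), (10, 2), (10, 11), (11, 4), (11, 9), (12, 4), (12, 9)}; affine count = 17; |E(F_13)| = 18.

Discriminant check: Δ ∝ 4a³ + 27b² = 4·6³ + 27·10² = 4·216 + 27·100 ≡ 2 (mod 13). Nonzero ⇒ E is nonsingular.
For each x ∈ F_13, compute rhs = x³ + 6·x + 10 mod 13, then count y ∈ F_13 with y² ≡ rhs.
  x = 0: rhs = 10, matching y values: 6, 7 (2 points).
  x = 1: rhs = 4, matching y values: 2, 11 (2 points).
  x = 2: rhs = 4, matching y values: 2, 11 (2 points).
  x = 3: rhs = 3, matching y values: 4, 9 (2 points).
  x = 4: rhs = 7, matching y values: none (0 points).
  x = 5: rhs = 9, matching y values: 3, 10 (2 points).
  x = 6: rhs = 2, matching y values: none (0 points).
  x = 7: rhs = 5, matching y values: none (0 points).
  x = 8: rhs = 11, matching y values: none (0 points).
  x = 9: rhs = 0, matching y values: 0 (1 points).
  x = 10: rhs = 4, matching y values: 2, 11 (2 points).
  x = 11: rhs = 3, matching y values: 4, 9 (2 points).
  x = 12: rhs = 3, matching y values: 4, 9 (2 points).
Total affine count: 17.
Full point count |E(F_13)| = 17 + 1 = 18.
Hasse bound: |18 − (13+1)| = |4| = 4 ≤ 2√13 ≈ 7.2111 ✓.


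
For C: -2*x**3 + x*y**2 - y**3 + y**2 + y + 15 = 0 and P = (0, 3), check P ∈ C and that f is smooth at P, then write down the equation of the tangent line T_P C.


Tangent line at P: 9*x - 20*y + 60 = 0.

Step 1: f(0, 3) = 0, so P lies on C.
Step 2: partial derivatives
  f_x(x, y) = -6*x**2 + y**2, f_y(x, y) = 2*x*y - 3*y**2 + 2*y + 1.
  f_x(P) = 9, f_y(P) = -20 (gradient nonzero, so P is smooth).
Step 3: tangent line at P: 9·(x − 0) + -20·(y − 3) = 0.
Expanding: 9*x - 20*y + 60 = 0.


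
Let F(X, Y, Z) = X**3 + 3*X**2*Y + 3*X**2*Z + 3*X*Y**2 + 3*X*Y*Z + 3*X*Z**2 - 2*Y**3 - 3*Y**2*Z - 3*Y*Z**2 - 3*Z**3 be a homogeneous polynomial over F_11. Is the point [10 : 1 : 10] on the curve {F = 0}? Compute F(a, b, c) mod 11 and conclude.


F(10,1,10) ≡ 8 (mod 11); P is NOT on the curve.

Evaluate F(10, 1, 10) term-by-term (mod 11).
  X**3 ↦ 1·1000·1·1 = 1000
  3*X**2*Y ↦ 3·100·1·1 = 300
  3*X**2*Z ↦ 3·100·1·10 = 3000
  3*X*Y**2 ↦ 3·10·1·1 = 30
  3*X*Y*Z ↦ 3·10·1·10 = 300
  3*X*Z**2 ↦ 3·10·1·100 = 3000
  -2*Y**3 ↦ -2·1·1·1 = -2
  -3*Y**2*Z ↦ -3·1·1·10 = -30
  -3*Y*Z**2 ↦ -3·1·1·100 = -300
  -3*Z**3 ↦ -3·1·1·1000 = -3000
Sum: F(10, 1, 10) = (1000) + (300) + (3000) + (30) + (300) + (3000) + (-2) + (-30) + (-300) + (-3000) = 4298.
Reducing mod 11: 4298 ≡ 8 (mod 11).
Since F(a, b, c) ≡ 8 ≠ 0 (mod 11), P does NOT lie on the curve.


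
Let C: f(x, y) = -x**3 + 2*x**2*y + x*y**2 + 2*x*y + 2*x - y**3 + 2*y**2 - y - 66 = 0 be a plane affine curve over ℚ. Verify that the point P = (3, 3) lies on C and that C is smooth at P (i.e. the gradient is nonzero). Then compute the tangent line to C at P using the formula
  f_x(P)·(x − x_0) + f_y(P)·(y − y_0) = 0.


Tangent line at P: 26*x + 26*y - 156 = 0.

Step 1: f(3, 3) = 0, so P lies on C.
Step 2: partial derivatives
  f_x(x, y) = -3*x**2 + 4*x*y + y**2 + 2*y + 2, f_y(x, y) = 2*x**2 + 2*x*y + 2*x - 3*y**2 + 4*y - 1.
  f_x(P) = 26, f_y(P) = 26 (gradient nonzero, so P is smooth).
Step 3: tangent line at P: 26·(x − 3) + 26·(y − 3) = 0.
Expanding: 26*x + 26*y - 156 = 0.


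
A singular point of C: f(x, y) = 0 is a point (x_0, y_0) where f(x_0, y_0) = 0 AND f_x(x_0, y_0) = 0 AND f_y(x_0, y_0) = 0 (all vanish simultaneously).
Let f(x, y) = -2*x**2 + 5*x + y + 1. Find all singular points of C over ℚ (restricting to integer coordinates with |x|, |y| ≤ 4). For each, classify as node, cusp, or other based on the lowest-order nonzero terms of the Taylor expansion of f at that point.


No singular points in the scanned grid; C is smooth there.

Compute partial derivatives:
  f_x = 5 - 4*x.
  f_y = 1.
f_y = 1 is a nonzero constant, so f_y never vanishes: no point (x, y) can satisfy f = f_x = f_y = 0. In particular no (x, y) ∈ {−4, ..., 4}² is singular; the curve is smooth.


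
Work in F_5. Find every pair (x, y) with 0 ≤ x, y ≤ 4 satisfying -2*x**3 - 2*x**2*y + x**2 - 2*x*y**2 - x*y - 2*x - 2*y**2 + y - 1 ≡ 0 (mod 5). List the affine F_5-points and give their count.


Affine F_5-points: {(1, 1), (3, 1), (3, 4)}; count = 3.

For each of the 25 pairs (x, y) ∈ F_5², evaluate f(x, y) mod 5. Record the zeros.
  x = 0: [0↦4, 1↦3, 2↦3, 3↦4, 4↦1]  zeros at y ∈ ∅
  x = 1: [0↦1, 1↦0, 2↦1, 3↦4, 4↦4]  zeros at y ∈ {1}
  x = 2: [0↦3, 1↦3, 2↦1, 3↦2, 4↦1]  zeros at y ∈ ∅
  x = 3: [0↦3, 1↦0, 2↦1, 3↦1, 4↦0]  zeros at y ∈ {1, 4}
  x = 4: [0↦4, 1↦4, 2↦4, 3↦4, 4↦4]  zeros at y ∈ ∅
Collecting zeros: affine points = {(1, 1), (3, 1), (3, 4)}.
Total count |C(F_5)_aff| = 3.


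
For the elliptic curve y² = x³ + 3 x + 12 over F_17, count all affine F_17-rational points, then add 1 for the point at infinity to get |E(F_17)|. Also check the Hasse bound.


Affine points = {(1, 4), (1, 13), (2, 3), (2, 14), (5, 4), (5, 13), (6, 5), (6, 12), (7, 6), (7, 11), (8, 2), (8, 15), (11, 4), (11, 13), (12, 5), (12, 12), (13, 2), (13, 15), (15, 7), (15, 10), (16, 5), (16, 12)}; affine count = 22; |E(F_17)| = 23.

Discriminant check: Δ ∝ 4a³ + 27b² = 4·3³ + 27·12² = 4·27 + 27·144 ≡ 1 (mod 17). Nonzero ⇒ E is nonsingular.
For each x ∈ F_17, compute rhs = x³ + 3·x + 12 mod 17, then count y ∈ F_17 with y² ≡ rhs.
  x = 0: rhs = 12, matching y values: none (0 points).
  x = 1: rhs = 16, matching y values: 4, 13 (2 points).
  x = 2: rhs = 9, matching y values: 3, 14 (2 points).
  x = 3: rhs = 14, matching y values: none (0 points).
  x = 4: rhs = 3, matching y values: none (0 points).
  x = 5: rhs = 16, matching y values: 4, 13 (2 points).
  x = 6: rhs = 8, matching y values: 5, 12 (2 points).
  x = 7: rhs = 2, matching y values: 6, 11 (2 points).
  x = 8: rhs = 4, matching y values: 2, 15 (2 points).
  x = 9: rhs = 3, matching y values: none (0 points).
  x = 10: rhs = 5, matching y values: none (0 points).
  x = 11: rhs = 16, matching y values: 4, 13 (2 points).
  x = 12: rhs = 8, matching y values: 5, 12 (2 points).
  x = 13: rhs = 4, matching y values: 2, 15 (2 points).
  x = 14: rhs = 10, matching y values: none (0 points).
  x = 15: rhs = 15, matching y values: 7, 10 (2 points).
  x = 16: rhs = 8, matching y values: 5, 12 (2 points).
Total affine count: 22.
Full point count |E(F_17)| = 22 + 1 = 23.
Hasse bound: |23 − (17+1)| = |5| = 5 ≤ 2√17 ≈ 8.2462 ✓.


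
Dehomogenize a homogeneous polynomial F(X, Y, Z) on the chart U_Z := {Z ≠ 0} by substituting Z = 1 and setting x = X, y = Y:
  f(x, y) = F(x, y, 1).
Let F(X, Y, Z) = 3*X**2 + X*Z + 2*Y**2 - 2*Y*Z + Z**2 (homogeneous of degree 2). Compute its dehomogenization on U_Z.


f(x, y) = 3*x**2 + x + 2*y**2 - 2*y + 1

On U_Z we set Z = 1. Each monomial c·X^i·Y^j·Z^k in F becomes c·x^i·y^j·1^k = c·x^i·y^j.
Substituting Z = 1: F(X, Y, 1) = 3*x**2 + x + 2*y**2 - 2*y + 1.
Note: deg(f) ≤ deg(F) = 2; strict inequality happens when F is divisible by Z (lost terms).


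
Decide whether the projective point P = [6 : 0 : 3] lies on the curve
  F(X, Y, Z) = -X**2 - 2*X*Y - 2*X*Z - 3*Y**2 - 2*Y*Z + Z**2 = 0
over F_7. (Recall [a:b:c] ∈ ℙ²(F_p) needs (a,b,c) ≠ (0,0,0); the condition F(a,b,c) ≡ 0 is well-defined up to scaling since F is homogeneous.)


F(6,0,3) ≡ 0 (mod 7); P is on the curve.

Evaluate F(6, 0, 3) term-by-term (mod 7).
  -X**2 ↦ -1·36·1·1 = -36
  -2*X*Y ↦ -2·6·0·1 = 0
  -2*X*Z ↦ -2·6·1·3 = -36
  -3*Y**2 ↦ -3·1·0·1 = 0
  -2*Y*Z ↦ -2·1·0·3 = 0
  Z**2 ↦ 1·1·1·9 = 9
Sum: F(6, 0, 3) = (-36) + (0) + (-36) + (0) + (0) + (9) = -63.
Reducing mod 7: -63 ≡ 0 (mod 7).
Since F(a, b, c) ≡ 0 (mod 7), P lies on the curve.


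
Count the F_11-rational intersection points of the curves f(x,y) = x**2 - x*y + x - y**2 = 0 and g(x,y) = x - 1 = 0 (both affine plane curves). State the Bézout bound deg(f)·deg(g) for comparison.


Common zeros: {(1, 1), (1, 9)}; count = 2; Bézout bound = 2.

deg(f) = 2, deg(g) = 1, so Bézout bound = 2.
Scan x ∈ F_11. For each x, list the y ∈ F_11 with f(x, y) ≡ 0 and those with g(x, y) ≡ 0 (mod 11); the common zeros in that column are the intersection.
  x = 0: f ≡ 0 at y ∈ {0}; g ≡ 0 at y ∈ ∅; common: ∅.
  x = 1: f ≡ 0 at y ∈ {1, 9}; g ≡ 0 at y ∈ {0, 1, 2, 3, 4, 5, 6, 7, 8, 9, 10}; common: {1, 9}.
  x = 2: f ≡ 0 at y ∈ ∅; g ≡ 0 at y ∈ ∅; common: ∅.
  x = 3: f ≡ 0 at y ∈ ∅; g ≡ 0 at y ∈ ∅; common: ∅.
  x = 4: f ≡ 0 at y ∈ ∅; g ≡ 0 at y ∈ ∅; common: ∅.
  x = 5: f ≡ 0 at y ∈ ∅; g ≡ 0 at y ∈ ∅; common: ∅.
  x = 6: f ≡ 0 at y ∈ ∅; g ≡ 0 at y ∈ ∅; common: ∅.
  x = 7: f ≡ 0 at y ∈ {6, 9}; g ≡ 0 at y ∈ ∅; common: ∅.
  x = 8: f ≡ 0 at y ∈ {7}; g ≡ 0 at y ∈ ∅; common: ∅.
  x = 9: f ≡ 0 at y ∈ {6, 7}; g ≡ 0 at y ∈ ∅; common: ∅.
  x = 10: f ≡ 0 at y ∈ {0, 1}; g ≡ 0 at y ∈ ∅; common: ∅.
Collecting: common zeros = {(1, 1), (1, 9)}, so the count is 2.
Comparison with the Bézout bound: 2 ≤ 2 = deg(f)·deg(g), as expected for curves with no common component (the bound is attained).


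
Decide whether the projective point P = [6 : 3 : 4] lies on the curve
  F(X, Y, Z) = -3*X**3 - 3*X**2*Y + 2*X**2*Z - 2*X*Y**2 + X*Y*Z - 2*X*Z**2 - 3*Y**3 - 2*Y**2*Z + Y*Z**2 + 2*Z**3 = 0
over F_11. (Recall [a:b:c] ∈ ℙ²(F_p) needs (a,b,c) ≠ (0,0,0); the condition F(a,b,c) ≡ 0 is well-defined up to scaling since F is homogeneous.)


F(6,3,4) ≡ 2 (mod 11); P is NOT on the curve.

Evaluate F(6, 3, 4) term-by-term (mod 11).
  -3*X**3 ↦ -3·216·1·1 = -648
  -3*X**2*Y ↦ -3·36·3·1 = -324
  2*X**2*Z ↦ 2·36·1·4 = 288
  -2*X*Y**2 ↦ -2·6·9·1 = -108
  X*Y*Z ↦ 1·6·3·4 = 72
  -2*X*Z**2 ↦ -2·6·1·16 = -192
  -3*Y**3 ↦ -3·1·27·1 = -81
  -2*Y**2*Z ↦ -2·1·9·4 = -72
  Y*Z**2 ↦ 1·1·3·16 = 48
  2*Z**3 ↦ 2·1·1·64 = 128
Sum: F(6, 3, 4) = (-648) + (-324) + (288) + (-108) + (72) + (-192) + (-81) + (-72) + (48) + (128) = -889.
Reducing mod 11: -889 ≡ 2 (mod 11).
Since F(a, b, c) ≡ 2 ≠ 0 (mod 11), P does NOT lie on the curve.


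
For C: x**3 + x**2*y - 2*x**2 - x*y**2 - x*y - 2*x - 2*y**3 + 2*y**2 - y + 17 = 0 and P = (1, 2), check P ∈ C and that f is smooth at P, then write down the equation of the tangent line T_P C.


Tangent line at P: -5*x - 21*y + 47 = 0.

Step 1: f(1, 2) = 0, so P lies on C.
Step 2: partial derivatives
  f_x(x, y) = 3*x**2 + 2*x*y - 4*x - y**2 - y - 2, f_y(x, y) = x**2 - 2*x*y - x - 6*y**2 + 4*y - 1.
  f_x(P) = -5, f_y(P) = -21 (gradient nonzero, so P is smooth).
Step 3: tangent line at P: -5·(x − 1) + -21·(y − 2) = 0.
Expanding: -5*x - 21*y + 47 = 0.


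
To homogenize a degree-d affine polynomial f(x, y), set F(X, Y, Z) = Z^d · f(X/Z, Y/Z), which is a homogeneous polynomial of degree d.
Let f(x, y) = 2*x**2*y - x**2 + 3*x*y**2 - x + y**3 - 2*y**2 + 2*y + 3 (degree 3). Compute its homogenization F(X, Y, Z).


F(X, Y, Z) = 2*X**2*Y - X**2*Z + 3*X*Y**2 - X*Z**2 + Y**3 - 2*Y**2*Z + 2*Y*Z**2 + 3*Z**3

deg(f) = 3.
Substitute x = X/Z, y = Y/Z into f, then multiply by Z^3.
  monomial 2·x^2·y^1 ↦ 2·X^2·Y^1·Z^0.
  monomial -1·x^2·y^0 ↦ -1·X^2·Y^0·Z^1.
  monomial 3·x^1·y^2 ↦ 3·X^1·Y^2·Z^0.
  monomial -1·x^1·y^0 ↦ -1·X^1·Y^0·Z^2.
  monomial 1·x^0·y^3 ↦ 1·X^0·Y^3·Z^0.
  monomial -2·x^0·y^2 ↦ -2·X^0·Y^2·Z^1.
  monomial 2·x^0·y^1 ↦ 2·X^0·Y^1·Z^2.
  monomial 3·x^0·y^0 ↦ 3·X^0·Y^0·Z^3.
Collecting: F(X, Y, Z) = 2*X**2*Y - X**2*Z + 3*X*Y**2 - X*Z**2 + Y**3 - 2*Y**2*Z + 2*Y*Z**2 + 3*Z**3.


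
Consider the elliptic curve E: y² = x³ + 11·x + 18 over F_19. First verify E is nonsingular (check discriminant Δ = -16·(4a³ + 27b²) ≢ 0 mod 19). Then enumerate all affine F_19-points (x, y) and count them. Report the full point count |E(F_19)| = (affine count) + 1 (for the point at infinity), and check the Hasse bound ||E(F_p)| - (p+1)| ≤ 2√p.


Affine points = {(1, 7), (1, 12), (7, 1), (7, 18), (10, 8), (10, 11), (11, 8), (11, 11), (12, 4), (12, 15), (14, 3), (14, 16), (15, 9), (15, 10), (17, 8), (17, 11), (18, 5), (18, 14)}; affine count = 18; |E(F_19)| = 19.

Discriminant check: Δ ∝ 4a³ + 27b² = 4·11³ + 27·18² = 4·1331 + 27·324 ≡ 12 (mod 19). Nonzero ⇒ E is nonsingular.
For each x ∈ F_19, compute rhs = x³ + 11·x + 18 mod 19, then count y ∈ F_19 with y² ≡ rhs.
  x = 0: rhs = 18, matching y values: none (0 points).
  x = 1: rhs = 11, matching y values: 7, 12 (2 points).
  x = 2: rhs = 10, matching y values: none (0 points).
  x = 3: rhs = 2, matching y values: none (0 points).
  x = 4: rhs = 12, matching y values: none (0 points).
  x = 5: rhs = 8, matching y values: none (0 points).
  x = 6: rhs = 15, matching y values: none (0 points).
  x = 7: rhs = 1, matching y values: 1, 18 (2 points).
  x = 8: rhs = 10, matching y values: none (0 points).
  x = 9: rhs = 10, matching y values: none (0 points).
  x = 10: rhs = 7, matching y values: 8, 11 (2 points).
  x = 11: rhs = 7, matching y values: 8, 11 (2 points).
  x = 12: rhs = 16, matching y values: 4, 15 (2 points).
  x = 13: rhs = 2, matching y values: none (0 points).
  x = 14: rhs = 9, matching y values: 3, 16 (2 points).
  x = 15: rhs = 5, matching y values: 9, 10 (2 points).
  x = 16: rhs = 15, matching y values: none (0 points).
  x = 17: rhs = 7, matching y values: 8, 11 (2 points).
  x = 18: rhs = 6, matching y values: 5, 14 (2 points).
Total affine count: 18.
Full point count |E(F_19)| = 18 + 1 = 19.
Hasse bound: |19 − (19+1)| = |-1| = 1 ≤ 2√19 ≈ 8.7178 ✓.


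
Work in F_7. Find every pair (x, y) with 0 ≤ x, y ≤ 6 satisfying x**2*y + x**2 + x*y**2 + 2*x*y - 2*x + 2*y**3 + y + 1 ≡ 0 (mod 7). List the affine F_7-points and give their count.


Affine F_7-points: {(0, 4), (1, 0), (1, 1), (1, 2), (2, 1), (3, 3), (4, 2), (4, 4), (4, 6), (6, 3)}; count = 10.

For each of the 49 pairs (x, y) ∈ F_7², evaluate f(x, y) mod 7. Record the zeros.
  x = 0: [0↦1, 1↦4, 2↦5, 3↦2, 4↦0, 5↦4, 6↦5]  zeros at y ∈ {4}
  x = 1: [0↦0, 1↦0, 2↦0, 3↦5, 4↦6, 5↦1, 6↦2]  zeros at y ∈ {0, 1, 2}
  x = 2: [0↦1, 1↦0, 2↦1, 3↦2, 4↦1, 5↦3, 6↦6]  zeros at y ∈ {1}
  x = 3: [0↦4, 1↦4, 2↦1, 3↦0, 4↦6, 5↦3, 6↦3]  zeros at y ∈ {3}
  x = 4: [0↦2, 1↦5, 2↦0, 3↦6, 4↦0, 5↦1, 6↦0]  zeros at y ∈ {2, 4, 6}
  x = 5: [0↦2, 1↦3, 2↦5, 3↦6, 4↦4, 5↦4, 6↦4]  zeros at y ∈ ∅
  x = 6: [0↦4, 1↦5, 2↦2, 3↦0, 4↦4, 5↦5, 6↦1]  zeros at y ∈ {3}
Collecting zeros: affine points = {(0, 4), (1, 0), (1, 1), (1, 2), (2, 1), (3, 3), (4, 2), (4, 4), (4, 6), (6, 3)}.
Total count |C(F_7)_aff| = 10.


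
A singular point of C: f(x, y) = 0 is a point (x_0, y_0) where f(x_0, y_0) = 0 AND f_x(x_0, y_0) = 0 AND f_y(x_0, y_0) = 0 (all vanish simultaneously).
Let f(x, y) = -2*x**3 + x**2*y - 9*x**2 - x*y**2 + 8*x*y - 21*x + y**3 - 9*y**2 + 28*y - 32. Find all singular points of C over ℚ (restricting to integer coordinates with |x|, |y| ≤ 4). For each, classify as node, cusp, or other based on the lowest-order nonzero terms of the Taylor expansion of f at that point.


Singular points: {(-1, 3)}; classification: cusp.

Compute partial derivatives:
  f_x = -6*x**2 + 2*x*y - 18*x - y**2 + 8*y - 21.
  f_y = x**2 - 2*x*y + 8*x + 3*y**2 - 18*y + 28.
Scan x_0 ∈ {−4, ..., 4}. For each x_0, f_y(x_0, y) is a polynomial in y; find its integer roots y ∈ {−4, ..., 4}, then test f_x and f at those candidates.
  x = -4: f_y(-4, y) = 3*y**2 - 10*y + 12; no integer root y with |y| ≤ 4.
  x = -3: f_y(-3, y) = 3*y**2 - 12*y + 13; no integer root y with |y| ≤ 4.
  x = -2: f_y(-2, y) = 3*y**2 - 14*y + 16; vanishes at y ∈ {2}. (-2, 2): f_x = -5 ≠ 0.
  x = -1: f_y(-1, y) = 3*y**2 - 16*y + 21; vanishes at y ∈ {3}. (-1, 3): f_x = 0, f = 0 — SINGULAR.
  x = 0: f_y(0, y) = 3*y**2 - 18*y + 28; no integer root y with |y| ≤ 4.
  x = 1: f_y(1, y) = 3*y**2 - 20*y + 37; no integer root y with |y| ≤ 4.
  x = 2: f_y(2, y) = 3*y**2 - 22*y + 48; no integer root y with |y| ≤ 4.
  x = 3: f_y(3, y) = 3*y**2 - 24*y + 61; no integer root y with |y| ≤ 4.
  x = 4: f_y(4, y) = 3*y**2 - 26*y + 76; no integer root y with |y| ≤ 4.
Only singular point on the grid: (-1, 3).
Classify: substitute x = -1 + u, y = 3 + v and expand: f = -2*u**3 + u**2*v - u*v**2 + v**3 + v**2.
No constant or linear terms (consistent with a singular point). Quadratic part: v**2. Cubic part: -2*u**3 + u**2*v - u*v**2 + v**3.
The quadratic part v**2 is a perfect square, so there is a single (double) tangent line v = 0, i.e. y = 3. Restricting the cubic part to that line (v = 0) leaves -2*u**3 ≠ 0, so f is not divisible by v and the branch is v² ≈ 2*u**3 to lowest order — this is a cusp.
Classification: cusp.


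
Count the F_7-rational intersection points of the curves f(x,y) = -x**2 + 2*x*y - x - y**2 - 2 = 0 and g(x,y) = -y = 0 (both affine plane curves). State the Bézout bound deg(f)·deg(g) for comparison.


Common zeros: {(3, 0)}; count = 1; Bézout bound = 2.

deg(f) = 2, deg(g) = 1, so Bézout bound = 2.
Scan x ∈ F_7. For each x, list the y ∈ F_7 with f(x, y) ≡ 0 and those with g(x, y) ≡ 0 (mod 7); the common zeros in that column are the intersection.
  x = 0: f ≡ 0 at y ∈ ∅; g ≡ 0 at y ∈ {0}; common: ∅.
  x = 1: f ≡ 0 at y ∈ {3, 6}; g ≡ 0 at y ∈ {0}; common: ∅.
  x = 2: f ≡ 0 at y ∈ ∅; g ≡ 0 at y ∈ {0}; common: ∅.
  x = 3: f ≡ 0 at y ∈ {0, 6}; g ≡ 0 at y ∈ {0}; common: {0}.
  x = 4: f ≡ 0 at y ∈ {3, 5}; g ≡ 0 at y ∈ {0}; common: ∅.
  x = 5: f ≡ 0 at y ∈ {5}; g ≡ 0 at y ∈ {0}; common: ∅.
  x = 6: f ≡ 0 at y ∈ ∅; g ≡ 0 at y ∈ {0}; common: ∅.
Collecting: common zeros = {(3, 0)}, so the count is 1.
Comparison with the Bézout bound: 1 ≤ 2 = deg(f)·deg(g), as expected for curves with no common component (the affine F_7-count falls short of the bound because intersections may lie at infinity, over extension fields, or carry multiplicity).


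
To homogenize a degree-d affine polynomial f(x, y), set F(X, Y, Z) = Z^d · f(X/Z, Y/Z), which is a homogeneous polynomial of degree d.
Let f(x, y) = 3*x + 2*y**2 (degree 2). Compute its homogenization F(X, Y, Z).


F(X, Y, Z) = 3*X*Z + 2*Y**2

deg(f) = 2.
Substitute x = X/Z, y = Y/Z into f, then multiply by Z^2.
  monomial 3·x^1·y^0 ↦ 3·X^1·Y^0·Z^1.
  monomial 2·x^0·y^2 ↦ 2·X^0·Y^2·Z^0.
Collecting: F(X, Y, Z) = 3*X*Z + 2*Y**2.


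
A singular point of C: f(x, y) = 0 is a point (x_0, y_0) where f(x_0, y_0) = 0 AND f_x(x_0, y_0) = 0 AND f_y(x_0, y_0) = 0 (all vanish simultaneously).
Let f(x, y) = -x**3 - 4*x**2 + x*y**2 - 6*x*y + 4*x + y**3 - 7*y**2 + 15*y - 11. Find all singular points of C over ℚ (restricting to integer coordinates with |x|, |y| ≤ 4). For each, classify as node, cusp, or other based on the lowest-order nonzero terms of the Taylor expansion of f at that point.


Singular points: {(-1, 3)}; classification: node.

Compute partial derivatives:
  f_x = -3*x**2 - 8*x + y**2 - 6*y + 4.
  f_y = 2*x*y - 6*x + 3*y**2 - 14*y + 15.
Scan x_0 ∈ {−4, ..., 4}. For each x_0, f_y(x_0, y) is a polynomial in y; find its integer roots y ∈ {−4, ..., 4}, then test f_x and f at those candidates.
  x = -4: f_y(-4, y) = 3*y**2 - 22*y + 39; vanishes at y ∈ {3}. (-4, 3): f_x = -21 ≠ 0.
  x = -3: f_y(-3, y) = 3*y**2 - 20*y + 33; vanishes at y ∈ {3}. (-3, 3): f_x = -8 ≠ 0.
  x = -2: f_y(-2, y) = 3*y**2 - 18*y + 27; vanishes at y ∈ {3}. (-2, 3): f_x = -1 ≠ 0.
  x = -1: f_y(-1, y) = 3*y**2 - 16*y + 21; vanishes at y ∈ {3}. (-1, 3): f_x = 0, f = 0 — SINGULAR.
  x = 0: f_y(0, y) = 3*y**2 - 14*y + 15; vanishes at y ∈ {3}. (0, 3): f_x = -5 ≠ 0.
  x = 1: f_y(1, y) = 3*y**2 - 12*y + 9; vanishes at y ∈ {1, 3}. (1, 1): f_x = -12 ≠ 0; (1, 3): f_x = -16 ≠ 0.
  x = 2: f_y(2, y) = 3*y**2 - 10*y + 3; vanishes at y ∈ {3}. (2, 3): f_x = -33 ≠ 0.
  x = 3: f_y(3, y) = 3*y**2 - 8*y - 3; vanishes at y ∈ {3}. (3, 3): f_x = -56 ≠ 0.
  x = 4: f_y(4, y) = 3*y**2 - 6*y - 9; vanishes at y ∈ {-1, 3}. (4, -1): f_x = -69 ≠ 0; (4, 3): f_x = -85 ≠ 0.
Only singular point on the grid: (-1, 3).
Classify: substitute x = -1 + u, y = 3 + v and expand: f = -u**3 - u**2 + u*v**2 + v**3 + v**2.
No constant or linear terms (consistent with a singular point). Quadratic part: -u**2 + v**2. Cubic part: -u**3 + u*v**2 + v**3.
The quadratic part v**2 - u**2 = (v − u)(v + u) splits into two distinct linear factors, so there are two distinct tangent lines y − 3 = ±(x − -1) — this is a node (ordinary double point).
Classification: node.


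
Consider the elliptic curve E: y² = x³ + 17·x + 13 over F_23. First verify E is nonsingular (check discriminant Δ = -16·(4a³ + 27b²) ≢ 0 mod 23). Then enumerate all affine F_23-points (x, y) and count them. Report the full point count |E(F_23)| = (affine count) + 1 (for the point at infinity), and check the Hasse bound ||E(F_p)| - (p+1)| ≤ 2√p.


Affine points = {(0, 6), (0, 17), (1, 10), (1, 13), (2, 3), (2, 20), (5, 4), (5, 19), (6, 3), (6, 20), (11, 6), (11, 17), (12, 6), (12, 17), (13, 4), (13, 19), (15, 3), (15, 20), (20, 2), (20, 21), (22, 8), (22, 15)}; affine count = 22; |E(F_23)| = 23.

Discriminant check: Δ ∝ 4a³ + 27b² = 4·17³ + 27·13² = 4·4913 + 27·169 ≡ 19 (mod 23). Nonzero ⇒ E is nonsingular.
For each x ∈ F_23, compute rhs = x³ + 17·x + 13 mod 23, then count y ∈ F_23 with y² ≡ rhs.
  x = 0: rhs = 13, matching y values: 6, 17 (2 points).
  x = 1: rhs = 8, matching y values: 10, 13 (2 points).
  x = 2: rhs = 9, matching y values: 3, 20 (2 points).
  x = 3: rhs = 22, matching y values: none (0 points).
  x = 4: rhs = 7, matching y values: none (0 points).
  x = 5: rhs = 16, matching y values: 4, 19 (2 points).
  x = 6: rhs = 9, matching y values: 3, 20 (2 points).
  x = 7: rhs = 15, matching y values: none (0 points).
  x = 8: rhs = 17, matching y values: none (0 points).
  x = 9: rhs = 21, matching y values: none (0 points).
  x = 10: rhs = 10, matching y values: none (0 points).
  x = 11: rhs = 13, matching y values: 6, 17 (2 points).
  x = 12: rhs = 13, matching y values: 6, 17 (2 points).
  x = 13: rhs = 16, matching y values: 4, 19 (2 points).
  x = 14: rhs = 5, matching y values: none (0 points).
  x = 15: rhs = 9, matching y values: 3, 20 (2 points).
  x = 16: rhs = 11, matching y values: none (0 points).
  x = 17: rhs = 17, matching y values: none (0 points).
  x = 18: rhs = 10, matching y values: none (0 points).
  x = 19: rhs = 19, matching y values: none (0 points).
  x = 20: rhs = 4, matching y values: 2, 21 (2 points).
  x = 21: rhs = 17, matching y values: none (0 points).
  x = 22: rhs = 18, matching y values: 8, 15 (2 points).
Total affine count: 22.
Full point count |E(F_23)| = 22 + 1 = 23.
Hasse bound: |23 − (23+1)| = |-1| = 1 ≤ 2√23 ≈ 9.5917 ✓.


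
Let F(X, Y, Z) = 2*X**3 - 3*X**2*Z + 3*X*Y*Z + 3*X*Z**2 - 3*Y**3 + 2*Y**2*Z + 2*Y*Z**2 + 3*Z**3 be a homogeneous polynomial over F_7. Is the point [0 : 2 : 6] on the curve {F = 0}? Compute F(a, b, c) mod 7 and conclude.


F(0,2,6) ≡ 4 (mod 7); P is NOT on the curve.

Evaluate F(0, 2, 6) term-by-term (mod 7).
  2*X**3 ↦ 2·0·1·1 = 0
  -3*X**2*Z ↦ -3·0·1·6 = 0
  3*X*Y*Z ↦ 3·0·2·6 = 0
  3*X*Z**2 ↦ 3·0·1·36 = 0
  -3*Y**3 ↦ -3·1·8·1 = -24
  2*Y**2*Z ↦ 2·1·4·6 = 48
  2*Y*Z**2 ↦ 2·1·2·36 = 144
  3*Z**3 ↦ 3·1·1·216 = 648
Sum: F(0, 2, 6) = (0) + (0) + (0) + (0) + (-24) + (48) + (144) + (648) = 816.
Reducing mod 7: 816 ≡ 4 (mod 7).
Since F(a, b, c) ≡ 4 ≠ 0 (mod 7), P does NOT lie on the curve.


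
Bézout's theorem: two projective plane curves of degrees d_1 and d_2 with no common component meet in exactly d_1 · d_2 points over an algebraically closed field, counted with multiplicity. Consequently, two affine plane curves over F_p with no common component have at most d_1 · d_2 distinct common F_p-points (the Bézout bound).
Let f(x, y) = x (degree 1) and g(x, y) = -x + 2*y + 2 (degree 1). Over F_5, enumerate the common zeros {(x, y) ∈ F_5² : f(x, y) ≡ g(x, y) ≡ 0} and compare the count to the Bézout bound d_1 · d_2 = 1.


Common zeros: {(0, 4)}; count = 1; Bézout bound = 1.

deg(f) = 1, deg(g) = 1, so Bézout bound = 1.
Scan x ∈ F_5. For each x, list the y ∈ F_5 with f(x, y) ≡ 0 and those with g(x, y) ≡ 0 (mod 5); the common zeros in that column are the intersection.
  x = 0: f ≡ 0 at y ∈ {0, 1, 2, 3, 4}; g ≡ 0 at y ∈ {4}; common: {4}.
  x = 1: f ≡ 0 at y ∈ ∅; g ≡ 0 at y ∈ {2}; common: ∅.
  x = 2: f ≡ 0 at y ∈ ∅; g ≡ 0 at y ∈ {0}; common: ∅.
  x = 3: f ≡ 0 at y ∈ ∅; g ≡ 0 at y ∈ {3}; common: ∅.
  x = 4: f ≡ 0 at y ∈ ∅; g ≡ 0 at y ∈ {1}; common: ∅.
Collecting: common zeros = {(0, 4)}, so the count is 1.
Comparison with the Bézout bound: 1 ≤ 1 = deg(f)·deg(g), as expected for curves with no common component (the bound is attained).


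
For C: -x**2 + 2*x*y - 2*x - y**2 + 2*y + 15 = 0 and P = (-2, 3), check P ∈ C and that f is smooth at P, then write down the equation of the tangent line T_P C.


Tangent line at P: 8*x - 8*y + 40 = 0.

Step 1: f(-2, 3) = 0, so P lies on C.
Step 2: partial derivatives
  f_x(x, y) = -2*x + 2*y - 2, f_y(x, y) = 2*x - 2*y + 2.
  f_x(P) = 8, f_y(P) = -8 (gradient nonzero, so P is smooth).
Step 3: tangent line at P: 8·(x − -2) + -8·(y − 3) = 0.
Expanding: 8*x - 8*y + 40 = 0.


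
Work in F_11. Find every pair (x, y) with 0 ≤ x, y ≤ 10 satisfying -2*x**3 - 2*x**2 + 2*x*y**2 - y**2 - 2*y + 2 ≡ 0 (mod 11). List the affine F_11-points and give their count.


Affine F_11-points: {(0, 4), (0, 5), (1, 6), (1, 7), (2, 0), (2, 8), (6, 2), (7, 3), (7, 9), (8, 7), (8, 10)}; count = 11.

For each of the 121 pairs (x, y) ∈ F_11², evaluate f(x, y) mod 11. Record the zeros.
  x = 0: [0↦2, 1↦10, 2↦5, 3↦9, 4↦0, 5↦0, 6↦9, 7↦5, 8↦10, 9↦2, 10↦3]  zeros at y ∈ {4, 5}
  x = 1: [0↦9, 1↦8, 2↦9, 3↦1, 4↦6, 5↦2, 6↦0, 7↦0, 8↦2, 9↦6, 10↦1]  zeros at y ∈ {6, 7}
  x = 2: [0↦0, 1↦1, 2↦8, 3↦10, 4↦7, 5↦10, 6↦8, 7↦1, 8↦0, 9↦5, 10↦5]  zeros at y ∈ {0, 8}
  x = 3: [0↦7, 1↦10, 2↦1, 3↦2, 4↦2, 5↦1, 6↦10, 7↦7, 8↦3, 9↦9, 10↦3]  zeros at y ∈ ∅
  x = 4: [0↦7, 1↦1, 2↦9, 3↦9, 4↦1, 5↦7, 6↦5, 7↦6, 8↦10, 9↦6, 10↦5]  zeros at y ∈ ∅
  x = 5: [0↦10, 1↦6, 2↦9, 3↦8, 4↦3, 5↦5, 6↦3, 7↦8, 8↦9, 9↦6, 10↦10]  zeros at y ∈ ∅
  x = 6: [0↦4, 1↦2, 2↦0, 3↦9, 4↦7, 5↦5, 6↦3, 7↦1, 8↦10, 9↦8, 10↦6]  zeros at y ∈ {2}
  x = 7: [0↦10, 1↦10, 2↦3, 3↦0, 4↦1, 5↦6, 6↦4, 7↦6, 8↦1, 9↦0, 10↦3]  zeros at y ∈ {3, 9}
  x = 8: [0↦5, 1↦7, 2↦6, 3↦2, 4↦6, 5↦7, 6↦5, 7↦0, 8↦3, 9↦3, 10↦0]  zeros at y ∈ {7, 10}
  x = 9: [0↦10, 1↦3, 2↦8, 3↦3, 4↦10, 5↦7, 6↦5, 7↦4, 8↦4, 9↦5, 10↦7]  zeros at y ∈ ∅
  x = 10: [0↦2, 1↦8, 2↦8, 3↦2, 4↦1, 5↦5, 6↦3, 7↦6, 8↦3, 9↦5, 10↦1]  zeros at y ∈ ∅
Collecting zeros: affine points = {(0, 4), (0, 5), (1, 6), (1, 7), (2, 0), (2, 8), (6, 2), (7, 3), (7, 9), (8, 7), (8, 10)}.
Total count |C(F_11)_aff| = 11.


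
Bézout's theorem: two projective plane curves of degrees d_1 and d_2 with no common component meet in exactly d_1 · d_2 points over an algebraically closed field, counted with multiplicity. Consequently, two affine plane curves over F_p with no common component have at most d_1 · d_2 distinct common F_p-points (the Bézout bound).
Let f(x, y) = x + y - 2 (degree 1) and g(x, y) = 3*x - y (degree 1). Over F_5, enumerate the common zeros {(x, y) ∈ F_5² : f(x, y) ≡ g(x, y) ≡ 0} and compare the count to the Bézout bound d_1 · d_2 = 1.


Common zeros: {(3, 4)}; count = 1; Bézout bound = 1.

deg(f) = 1, deg(g) = 1, so Bézout bound = 1.
Scan x ∈ F_5. For each x, list the y ∈ F_5 with f(x, y) ≡ 0 and those with g(x, y) ≡ 0 (mod 5); the common zeros in that column are the intersection.
  x = 0: f ≡ 0 at y ∈ {2}; g ≡ 0 at y ∈ {0}; common: ∅.
  x = 1: f ≡ 0 at y ∈ {1}; g ≡ 0 at y ∈ {3}; common: ∅.
  x = 2: f ≡ 0 at y ∈ {0}; g ≡ 0 at y ∈ {1}; common: ∅.
  x = 3: f ≡ 0 at y ∈ {4}; g ≡ 0 at y ∈ {4}; common: {4}.
  x = 4: f ≡ 0 at y ∈ {3}; g ≡ 0 at y ∈ {2}; common: ∅.
Collecting: common zeros = {(3, 4)}, so the count is 1.
Comparison with the Bézout bound: 1 ≤ 1 = deg(f)·deg(g), as expected for curves with no common component (the bound is attained).


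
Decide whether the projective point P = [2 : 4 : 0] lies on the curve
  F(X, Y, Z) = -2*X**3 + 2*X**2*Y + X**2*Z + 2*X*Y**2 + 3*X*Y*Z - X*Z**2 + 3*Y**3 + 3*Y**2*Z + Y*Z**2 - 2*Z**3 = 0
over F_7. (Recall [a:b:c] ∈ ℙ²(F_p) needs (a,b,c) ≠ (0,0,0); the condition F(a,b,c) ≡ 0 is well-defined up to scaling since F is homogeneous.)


F(2,4,0) ≡ 6 (mod 7); P is NOT on the curve.

Evaluate F(2, 4, 0) term-by-term (mod 7).
  -2*X**3 ↦ -2·8·1·1 = -16
  2*X**2*Y ↦ 2·4·4·1 = 32
  X**2*Z ↦ 1·4·1·0 = 0
  2*X*Y**2 ↦ 2·2·16·1 = 64
  3*X*Y*Z ↦ 3·2·4·0 = 0
  -X*Z**2 ↦ -1·2·1·0 = 0
  3*Y**3 ↦ 3·1·64·1 = 192
  3*Y**2*Z ↦ 3·1·16·0 = 0
  Y*Z**2 ↦ 1·1·4·0 = 0
  -2*Z**3 ↦ -2·1·1·0 = 0
Sum: F(2, 4, 0) = (-16) + (32) + (0) + (64) + (0) + (0) + (192) + (0) + (0) + (0) = 272.
Reducing mod 7: 272 ≡ 6 (mod 7).
Since F(a, b, c) ≡ 6 ≠ 0 (mod 7), P does NOT lie on the curve.


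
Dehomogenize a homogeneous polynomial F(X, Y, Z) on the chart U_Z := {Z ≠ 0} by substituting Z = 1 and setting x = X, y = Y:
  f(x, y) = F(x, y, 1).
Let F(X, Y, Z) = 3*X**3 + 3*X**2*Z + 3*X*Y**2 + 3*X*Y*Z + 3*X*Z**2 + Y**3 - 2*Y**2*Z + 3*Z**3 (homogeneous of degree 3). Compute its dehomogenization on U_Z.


f(x, y) = 3*x**3 + 3*x**2 + 3*x*y**2 + 3*x*y + 3*x + y**3 - 2*y**2 + 3

On U_Z we set Z = 1. Each monomial c·X^i·Y^j·Z^k in F becomes c·x^i·y^j·1^k = c·x^i·y^j.
Substituting Z = 1: F(X, Y, 1) = 3*x**3 + 3*x**2 + 3*x*y**2 + 3*x*y + 3*x + y**3 - 2*y**2 + 3.
Note: deg(f) ≤ deg(F) = 3; strict inequality happens when F is divisible by Z (lost terms).


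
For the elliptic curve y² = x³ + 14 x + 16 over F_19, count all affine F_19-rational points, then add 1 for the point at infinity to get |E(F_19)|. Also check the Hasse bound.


Affine points = {(0, 4), (0, 15), (3, 3), (3, 16), (7, 1), (7, 18), (9, 4), (9, 15), (10, 4), (10, 15), (11, 0), (13, 1), (13, 18), (14, 7), (14, 12), (16, 2), (16, 17), (18, 1), (18, 18)}; affine count = 19; |E(F_19)| = 20.

Discriminant check: Δ ∝ 4a³ + 27b² = 4·14³ + 27·16² = 4·2744 + 27·256 ≡ 9 (mod 19). Nonzero ⇒ E is nonsingular.
For each x ∈ F_19, compute rhs = x³ + 14·x + 16 mod 19, then count y ∈ F_19 with y² ≡ rhs.
  x = 0: rhs = 16, matching y values: 4, 15 (2 points).
  x = 1: rhs = 12, matching y values: none (0 points).
  x = 2: rhs = 14, matching y values: none (0 points).
  x = 3: rhs = 9, matching y values: 3, 16 (2 points).
  x = 4: rhs = 3, matching y values: none (0 points).
  x = 5: rhs = 2, matching y values: none (0 points).
  x = 6: rhs = 12, matching y values: none (0 points).
  x = 7: rhs = 1, matching y values: 1, 18 (2 points).
  x = 8: rhs = 13, matching y values: none (0 points).
  x = 9: rhs = 16, matching y values: 4, 15 (2 points).
  x = 10: rhs = 16, matching y values: 4, 15 (2 points).
  x = 11: rhs = 0, matching y values: 0 (1 points).
  x = 12: rhs = 12, matching y values: none (0 points).
  x = 13: rhs = 1, matching y values: 1, 18 (2 points).
  x = 14: rhs = 11, matching y values: 7, 12 (2 points).
  x = 15: rhs = 10, matching y values: none (0 points).
  x = 16: rhs = 4, matching y values: 2, 17 (2 points).
  x = 17: rhs = 18, matching y values: none (0 points).
  x = 18: rhs = 1, matching y values: 1, 18 (2 points).
Total affine count: 19.
Full point count |E(F_19)| = 19 + 1 = 20.
Hasse bound: |20 − (19+1)| = |0| = 0 ≤ 2√19 ≈ 8.7178 ✓.


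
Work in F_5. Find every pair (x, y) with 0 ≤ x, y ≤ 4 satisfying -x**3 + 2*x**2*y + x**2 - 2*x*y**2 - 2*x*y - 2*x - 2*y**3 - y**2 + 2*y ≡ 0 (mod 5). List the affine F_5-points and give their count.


Affine F_5-points: {(0, 0), (1, 1), (1, 4), (3, 2)}; count = 4.

For each of the 25 pairs (x, y) ∈ F_5², evaluate f(x, y) mod 5. Record the zeros.
  x = 0: [0↦0, 1↦4, 2↦4, 3↦3, 4↦4]  zeros at y ∈ {0}
  x = 1: [0↦3, 1↦0, 2↦4, 3↦3, 4↦0]  zeros at y ∈ {1, 4}
  x = 2: [0↦2, 1↦1, 2↦3, 3↦1, 4↦3]  zeros at y ∈ ∅
  x = 3: [0↦1, 1↦1, 2↦0, 3↦1, 4↦2]  zeros at y ∈ {2}
  x = 4: [0↦4, 1↦4, 2↦4, 3↦2, 4↦1]  zeros at y ∈ ∅
Collecting zeros: affine points = {(0, 0), (1, 1), (1, 4), (3, 2)}.
Total count |C(F_5)_aff| = 4.


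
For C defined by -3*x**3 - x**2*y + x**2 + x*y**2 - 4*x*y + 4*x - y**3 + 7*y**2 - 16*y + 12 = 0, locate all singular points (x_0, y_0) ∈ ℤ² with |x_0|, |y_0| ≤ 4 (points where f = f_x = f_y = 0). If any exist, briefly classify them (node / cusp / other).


Singular points: {(0, 2)}; classification: node.

Compute partial derivatives:
  f_x = -9*x**2 - 2*x*y + 2*x + y**2 - 4*y + 4.
  f_y = -x**2 + 2*x*y - 4*x - 3*y**2 + 14*y - 16.
Scan x_0 ∈ {−4, ..., 4}. For each x_0, f_y(x_0, y) is a polynomial in y; find its integer roots y ∈ {−4, ..., 4}, then test f_x and f at those candidates.
  x = -4: f_y(-4, y) = -3*y**2 + 6*y - 16; no integer root y with |y| ≤ 4.
  x = -3: f_y(-3, y) = -3*y**2 + 8*y - 13; no integer root y with |y| ≤ 4.
  x = -2: f_y(-2, y) = -3*y**2 + 10*y - 12; no integer root y with |y| ≤ 4.
  x = -1: f_y(-1, y) = -3*y**2 + 12*y - 13; no integer root y with |y| ≤ 4.
  x = 0: f_y(0, y) = -3*y**2 + 14*y - 16; vanishes at y ∈ {2}. (0, 2): f_x = 0, f = 0 — SINGULAR.
  x = 1: f_y(1, y) = -3*y**2 + 16*y - 21; vanishes at y ∈ {3}. (1, 3): f_x = -12 ≠ 0.
  x = 2: f_y(2, y) = -3*y**2 + 18*y - 28; no integer root y with |y| ≤ 4.
  x = 3: f_y(3, y) = -3*y**2 + 20*y - 37; no integer root y with |y| ≤ 4.
  x = 4: f_y(4, y) = -3*y**2 + 22*y - 48; no integer root y with |y| ≤ 4.
Only singular point on the grid: (0, 2).
Classify: substitute x = 0 + u, y = 2 + v and expand: f = -3*u**3 - u**2*v - u**2 + u*v**2 - v**3 + v**2.
No constant or linear terms (consistent with a singular point). Quadratic part: -u**2 + v**2. Cubic part: -3*u**3 - u**2*v + u*v**2 - v**3.
The quadratic part v**2 - u**2 = (v − u)(v + u) splits into two distinct linear factors, so there are two distinct tangent lines y − 2 = ±(x − 0) — this is a node (ordinary double point).
Classification: node.
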